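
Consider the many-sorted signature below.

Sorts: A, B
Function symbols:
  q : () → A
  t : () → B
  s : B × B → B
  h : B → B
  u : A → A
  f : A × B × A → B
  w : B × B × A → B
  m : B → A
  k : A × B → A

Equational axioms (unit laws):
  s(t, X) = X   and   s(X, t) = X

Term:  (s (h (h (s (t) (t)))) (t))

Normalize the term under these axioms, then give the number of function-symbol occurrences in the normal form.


size = 3

1. (s (h (h (s (t) (t)))) (t))  →  (h (h (s (t) (t))))
2. (h (h (s (t) (t))))  →  (h (h (t)))
normal form: (h (h (t)))


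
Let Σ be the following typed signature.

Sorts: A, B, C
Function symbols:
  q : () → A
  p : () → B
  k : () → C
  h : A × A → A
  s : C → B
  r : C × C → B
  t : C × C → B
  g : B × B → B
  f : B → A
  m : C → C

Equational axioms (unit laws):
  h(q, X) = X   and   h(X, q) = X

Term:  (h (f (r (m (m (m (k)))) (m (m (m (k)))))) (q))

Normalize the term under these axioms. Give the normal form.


normal form = (f (r (m (m (m (k)))) (m (m (m (k))))))

1. (h (f (r (m (m (m (k)))) (m (m (m (k)))))) (q))  →  (f (r (m (m (m (k)))) (m (m (m (k))))))


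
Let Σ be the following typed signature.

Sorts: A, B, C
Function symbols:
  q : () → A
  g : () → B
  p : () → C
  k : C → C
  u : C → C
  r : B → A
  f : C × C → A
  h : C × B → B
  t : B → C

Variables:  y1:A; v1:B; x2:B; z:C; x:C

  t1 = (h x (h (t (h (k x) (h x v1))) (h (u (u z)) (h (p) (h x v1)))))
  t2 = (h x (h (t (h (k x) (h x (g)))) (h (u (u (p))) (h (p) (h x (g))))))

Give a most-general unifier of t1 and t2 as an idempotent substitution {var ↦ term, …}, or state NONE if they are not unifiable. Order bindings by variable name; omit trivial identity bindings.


{v1 ↦ (g), z ↦ (p)}


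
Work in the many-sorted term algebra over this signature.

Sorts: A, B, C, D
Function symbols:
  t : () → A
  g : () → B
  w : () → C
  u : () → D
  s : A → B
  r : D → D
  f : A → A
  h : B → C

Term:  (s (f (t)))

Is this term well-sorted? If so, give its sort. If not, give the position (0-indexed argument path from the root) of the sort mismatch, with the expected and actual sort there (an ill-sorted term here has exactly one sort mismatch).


    (t) : A
  (f (t)) : A
(s (f (t))) : B

well-sorted; sort = B


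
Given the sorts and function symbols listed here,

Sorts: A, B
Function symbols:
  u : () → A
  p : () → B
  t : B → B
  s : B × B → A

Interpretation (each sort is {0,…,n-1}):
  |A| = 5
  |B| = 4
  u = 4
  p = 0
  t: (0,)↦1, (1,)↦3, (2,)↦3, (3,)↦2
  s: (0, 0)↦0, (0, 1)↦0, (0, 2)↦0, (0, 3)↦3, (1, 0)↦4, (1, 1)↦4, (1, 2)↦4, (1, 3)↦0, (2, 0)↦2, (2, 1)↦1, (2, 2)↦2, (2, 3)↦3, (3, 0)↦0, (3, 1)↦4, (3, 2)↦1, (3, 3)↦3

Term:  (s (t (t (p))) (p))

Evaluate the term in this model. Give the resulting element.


value = 0

  p = 0
  (t (p)) = t(0,) = 1
  (t (t (p))) = t(1,) = 3
  p = 0
  (s (t (t (p))) (p)) = s(3, 0) = 0


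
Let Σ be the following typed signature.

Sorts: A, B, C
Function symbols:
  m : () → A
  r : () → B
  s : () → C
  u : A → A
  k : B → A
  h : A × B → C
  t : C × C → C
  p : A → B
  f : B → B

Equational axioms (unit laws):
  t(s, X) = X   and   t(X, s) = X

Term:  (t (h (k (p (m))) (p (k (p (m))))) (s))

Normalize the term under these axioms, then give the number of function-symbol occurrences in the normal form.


size = 8

1. (t (h (k (p (m))) (p (k (p (m))))) (s))  →  (h (k (p (m))) (p (k (p (m)))))
normal form: (h (k (p (m))) (p (k (p (m)))))


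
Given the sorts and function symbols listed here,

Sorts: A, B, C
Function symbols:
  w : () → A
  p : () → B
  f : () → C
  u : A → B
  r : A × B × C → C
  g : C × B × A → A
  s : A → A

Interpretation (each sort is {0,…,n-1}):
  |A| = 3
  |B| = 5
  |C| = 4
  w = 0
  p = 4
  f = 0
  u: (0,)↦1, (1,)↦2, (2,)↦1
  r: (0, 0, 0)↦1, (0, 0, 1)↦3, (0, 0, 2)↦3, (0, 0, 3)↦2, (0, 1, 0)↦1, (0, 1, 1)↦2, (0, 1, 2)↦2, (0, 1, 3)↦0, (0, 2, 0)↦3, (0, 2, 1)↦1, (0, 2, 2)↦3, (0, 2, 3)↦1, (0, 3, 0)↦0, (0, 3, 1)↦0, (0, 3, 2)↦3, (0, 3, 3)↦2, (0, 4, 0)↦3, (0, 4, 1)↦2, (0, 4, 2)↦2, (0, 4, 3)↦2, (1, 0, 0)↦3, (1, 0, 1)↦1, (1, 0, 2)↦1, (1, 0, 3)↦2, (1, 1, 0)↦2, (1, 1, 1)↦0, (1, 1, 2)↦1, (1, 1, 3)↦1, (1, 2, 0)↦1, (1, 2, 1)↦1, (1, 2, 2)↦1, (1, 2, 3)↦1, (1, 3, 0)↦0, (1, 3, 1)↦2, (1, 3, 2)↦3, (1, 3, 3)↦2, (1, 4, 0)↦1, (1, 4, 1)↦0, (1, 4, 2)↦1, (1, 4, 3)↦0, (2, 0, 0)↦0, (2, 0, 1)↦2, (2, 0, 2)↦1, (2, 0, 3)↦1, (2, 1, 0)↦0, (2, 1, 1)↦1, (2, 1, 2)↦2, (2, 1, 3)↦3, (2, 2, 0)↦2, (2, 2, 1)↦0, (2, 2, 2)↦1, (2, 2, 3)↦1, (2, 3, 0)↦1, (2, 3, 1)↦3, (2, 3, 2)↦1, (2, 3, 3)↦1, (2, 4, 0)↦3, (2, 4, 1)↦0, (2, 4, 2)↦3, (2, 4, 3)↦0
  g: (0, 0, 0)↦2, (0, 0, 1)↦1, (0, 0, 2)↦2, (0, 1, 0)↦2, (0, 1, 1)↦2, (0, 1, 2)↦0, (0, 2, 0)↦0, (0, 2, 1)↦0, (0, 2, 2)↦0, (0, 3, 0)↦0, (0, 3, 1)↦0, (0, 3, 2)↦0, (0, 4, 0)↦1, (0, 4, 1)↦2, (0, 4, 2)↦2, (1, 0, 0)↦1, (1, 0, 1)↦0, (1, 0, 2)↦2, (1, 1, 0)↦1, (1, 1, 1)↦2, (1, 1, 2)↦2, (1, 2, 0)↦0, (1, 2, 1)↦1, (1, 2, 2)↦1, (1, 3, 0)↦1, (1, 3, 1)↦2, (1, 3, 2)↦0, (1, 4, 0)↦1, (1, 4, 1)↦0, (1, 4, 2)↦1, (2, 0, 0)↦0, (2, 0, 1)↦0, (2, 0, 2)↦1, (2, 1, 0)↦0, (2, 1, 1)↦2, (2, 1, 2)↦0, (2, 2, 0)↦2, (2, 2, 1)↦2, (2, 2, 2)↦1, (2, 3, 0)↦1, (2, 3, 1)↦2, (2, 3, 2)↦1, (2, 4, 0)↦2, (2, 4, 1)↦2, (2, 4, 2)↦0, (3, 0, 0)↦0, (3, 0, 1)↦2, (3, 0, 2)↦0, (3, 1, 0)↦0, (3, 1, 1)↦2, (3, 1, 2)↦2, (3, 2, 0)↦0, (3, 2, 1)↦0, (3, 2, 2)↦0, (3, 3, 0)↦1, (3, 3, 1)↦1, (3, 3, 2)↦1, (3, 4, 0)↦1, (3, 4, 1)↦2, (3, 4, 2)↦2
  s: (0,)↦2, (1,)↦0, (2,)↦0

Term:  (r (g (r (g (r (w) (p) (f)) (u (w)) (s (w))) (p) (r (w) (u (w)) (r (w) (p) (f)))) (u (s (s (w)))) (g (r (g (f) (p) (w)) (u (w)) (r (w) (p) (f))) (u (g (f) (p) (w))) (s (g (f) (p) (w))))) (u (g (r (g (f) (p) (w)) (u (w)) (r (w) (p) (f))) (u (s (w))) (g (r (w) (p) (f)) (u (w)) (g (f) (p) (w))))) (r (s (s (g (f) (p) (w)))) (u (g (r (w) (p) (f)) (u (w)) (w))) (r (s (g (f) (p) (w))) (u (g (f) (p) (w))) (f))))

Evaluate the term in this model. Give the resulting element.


value = 0

  w = 0
  p = 4
  f = 0
  (r (w) (p) (f)) = r(0, 4, 0) = 3
  w = 0
  (u (w)) = u(0,) = 1
  w = 0
  (s (w)) = s(0,) = 2
  (g (r (w) (p) (f)) (u (w)) (s (w))) = g(3, 1, 2) = 2
  p = 4
  w = 0
  w = 0
  (u (w)) = u(0,) = 1
  w = 0
  p = 4
  f = 0
  (r (w) (p) (f)) = r(0, 4, 0) = 3
  (r (w) (u (w)) (r (w) (p) (f))) = r(0, 1, 3) = 0
  (r (g (r (w) (p) (f)) (u (w)) (s (w))) (p) (r (w) (u (w)) (r (w) (p) (f)))) = r(2, 4, 0) = 3
  w = 0
  (s (w)) = s(0,) = 2
  (s (s (w))) = s(2,) = 0
  (u (s (s (w)))) = u(0,) = 1
  f = 0
  p = 4
  w = 0
  (g (f) (p) (w)) = g(0, 4, 0) = 1
  w = 0
  (u (w)) = u(0,) = 1
  w = 0
  p = 4
  f = 0
  (r (w) (p) (f)) = r(0, 4, 0) = 3
  (r (g (f) (p) (w)) (u (w)) (r (w) (p) (f))) = r(1, 1, 3) = 1
  f = 0
  p = 4
  w = 0
  (g (f) (p) (w)) = g(0, 4, 0) = 1
  (u (g (f) (p) (w))) = u(1,) = 2
  f = 0
  p = 4
  w = 0
  (g (f) (p) (w)) = g(0, 4, 0) = 1
  (s (g (f) (p) (w))) = s(1,) = 0
  (g (r (g (f) (p) (w)) (u (w)) (r (w) (p) (f))) (u (g (f) (p) (w))) (s (g (f) (p) (w)))) = g(1, 2, 0) = 0
  (g (r (g (r (w) (p) (f)) (u (w)) (s (w))) (p) (r (w) (u (w)) (r (w) (p) (f)))) (u (s (s (w)))) (g (r (g (f) (p) (w)) (u (w)) (r (w) (p) (f))) (u (g (f) (p) (w))) (s (g (f) (p) (w))))) = g(3, 1, 0) = 0
  f = 0
  p = 4
  w = 0
  (g (f) (p) (w)) = g(0, 4, 0) = 1
  w = 0
  (u (w)) = u(0,) = 1
  w = 0
  p = 4
  f = 0
  (r (w) (p) (f)) = r(0, 4, 0) = 3
  (r (g (f) (p) (w)) (u (w)) (r (w) (p) (f))) = r(1, 1, 3) = 1
  w = 0
  (s (w)) = s(0,) = 2
  (u (s (w))) = u(2,) = 1
  w = 0
  p = 4
  f = 0
  (r (w) (p) (f)) = r(0, 4, 0) = 3
  w = 0
  (u (w)) = u(0,) = 1
  f = 0
  p = 4
  w = 0
  (g (f) (p) (w)) = g(0, 4, 0) = 1
  (g (r (w) (p) (f)) (u (w)) (g (f) (p) (w))) = g(3, 1, 1) = 2
  (g (r (g (f) (p) (w)) (u (w)) (r (w) (p) (f))) (u (s (w))) (g (r (w) (p) (f)) (u (w)) (g (f) (p) (w)))) = g(1, 1, 2) = 2
  (u (g (r (g (f) (p) (w)) (u (w)) (r (w) (p) (f))) (u (s (w))) (g (r (w) (p) (f)) (u (w)) (g (f) (p) (w))))) = u(2,) = 1
  f = 0
  p = 4
  w = 0
  (g (f) (p) (w)) = g(0, 4, 0) = 1
  (s (g (f) (p) (w))) = s(1,) = 0
  (s (s (g (f) (p) (w)))) = s(0,) = 2
  w = 0
  p = 4
  f = 0
  (r (w) (p) (f)) = r(0, 4, 0) = 3
  w = 0
  (u (w)) = u(0,) = 1
  w = 0
  (g (r (w) (p) (f)) (u (w)) (w)) = g(3, 1, 0) = 0
  (u (g (r (w) (p) (f)) (u (w)) (w))) = u(0,) = 1
  f = 0
  p = 4
  w = 0
  (g (f) (p) (w)) = g(0, 4, 0) = 1
  (s (g (f) (p) (w))) = s(1,) = 0
  f = 0
  p = 4
  w = 0
  (g (f) (p) (w)) = g(0, 4, 0) = 1
  (u (g (f) (p) (w))) = u(1,) = 2
  f = 0
  (r (s (g (f) (p) (w))) (u (g (f) (p) (w))) (f)) = r(0, 2, 0) = 3
  (r (s (s (g (f) (p) (w)))) (u (g (r (w) (p) (f)) (u (w)) (w))) (r (s (g (f) (p) (w))) (u (g (f) (p) (w))) (f))) = r(2, 1, 3) = 3
  (r (g (r (g (r (w) (p) (f)) (u (w)) (s (w))) (p) (r (w) (u (w)) (r (w) (p) (f)))) (u (s (s (w)))) (g (r (g (f) (p) (w)) (u (w)) (r (w) (p) (f))) (u (g (f) (p) (w))) (s (g (f) (p) (w))))) (u (g (r (g (f) (p) (w)) (u (w)) (r (w) (p) (f))) (u (s (w))) (g (r (w) (p) (f)) (u (w)) (g (f) (p) (w))))) (r (s (s (g (f) (p) (w)))) (u (g (r (w) (p) (f)) (u (w)) (w))) (r (s (g (f) (p) (w))) (u (g (f) (p) (w))) (f)))) = r(0, 1, 3) = 0


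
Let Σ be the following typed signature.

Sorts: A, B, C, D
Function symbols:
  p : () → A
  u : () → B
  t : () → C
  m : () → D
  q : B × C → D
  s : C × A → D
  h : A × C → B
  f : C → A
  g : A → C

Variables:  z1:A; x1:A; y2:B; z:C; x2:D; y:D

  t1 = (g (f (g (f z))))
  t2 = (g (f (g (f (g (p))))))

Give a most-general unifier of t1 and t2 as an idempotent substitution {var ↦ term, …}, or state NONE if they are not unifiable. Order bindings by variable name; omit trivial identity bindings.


{z ↦ (g (p))}


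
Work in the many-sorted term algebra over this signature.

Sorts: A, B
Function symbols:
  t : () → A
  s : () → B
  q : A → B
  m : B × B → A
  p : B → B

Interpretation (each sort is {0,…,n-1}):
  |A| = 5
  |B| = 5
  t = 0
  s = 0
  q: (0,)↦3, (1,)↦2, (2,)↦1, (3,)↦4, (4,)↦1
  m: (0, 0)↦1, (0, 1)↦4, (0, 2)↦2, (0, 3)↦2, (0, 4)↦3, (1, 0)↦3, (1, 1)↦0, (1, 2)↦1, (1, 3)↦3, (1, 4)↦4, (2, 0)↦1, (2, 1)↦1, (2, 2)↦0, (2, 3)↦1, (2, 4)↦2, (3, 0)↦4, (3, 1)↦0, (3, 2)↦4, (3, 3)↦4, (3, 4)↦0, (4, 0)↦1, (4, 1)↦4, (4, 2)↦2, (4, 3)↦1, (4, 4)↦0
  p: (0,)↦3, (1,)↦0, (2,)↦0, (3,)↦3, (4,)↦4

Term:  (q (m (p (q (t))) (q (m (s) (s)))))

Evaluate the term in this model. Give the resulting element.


  t = 0
  (q (t)) = q(0,) = 3
  (p (q (t))) = p(3,) = 3
  s = 0
  s = 0
  (m (s) (s)) = m(0, 0) = 1
  (q (m (s) (s))) = q(1,) = 2
  (m (p (q (t))) (q (m (s) (s)))) = m(3, 2) = 4
  (q (m (p (q (t))) (q (m (s) (s))))) = q(4,) = 1

value = 1


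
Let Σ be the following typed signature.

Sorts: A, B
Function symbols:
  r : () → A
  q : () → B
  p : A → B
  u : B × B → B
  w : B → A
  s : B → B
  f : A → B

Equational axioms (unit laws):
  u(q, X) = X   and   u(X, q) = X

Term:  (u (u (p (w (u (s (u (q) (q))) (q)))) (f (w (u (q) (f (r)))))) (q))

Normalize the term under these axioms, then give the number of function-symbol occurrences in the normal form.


size = 9

1. (u (u (p (w (u (s (u (q) (q))) (q)))) (f (w (u (q) (f (r)))))) (q))  →  (u (p (w (u (s (u (q) (q))) (q)))) (f (w (u (q) (f (r))))))
2. (u (p (w (u (s (u (q) (q))) (q)))) (f (w (u (q) (f (r))))))  →  (u (p (w (s (u (q) (q))))) (f (w (u (q) (f (r))))))
3. (u (p (w (s (u (q) (q))))) (f (w (u (q) (f (r))))))  →  (u (p (w (s (q)))) (f (w (u (q) (f (r))))))
4. (u (p (w (s (q)))) (f (w (u (q) (f (r))))))  →  (u (p (w (s (q)))) (f (w (f (r)))))
normal form: (u (p (w (s (q)))) (f (w (f (r)))))


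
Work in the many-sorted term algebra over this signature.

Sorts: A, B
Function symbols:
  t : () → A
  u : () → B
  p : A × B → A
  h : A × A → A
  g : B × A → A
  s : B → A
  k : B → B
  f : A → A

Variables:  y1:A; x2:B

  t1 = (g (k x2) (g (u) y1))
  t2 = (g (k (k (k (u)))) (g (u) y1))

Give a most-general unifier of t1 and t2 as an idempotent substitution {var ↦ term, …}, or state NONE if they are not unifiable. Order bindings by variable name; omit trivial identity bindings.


{x2 ↦ (k (k (u)))}


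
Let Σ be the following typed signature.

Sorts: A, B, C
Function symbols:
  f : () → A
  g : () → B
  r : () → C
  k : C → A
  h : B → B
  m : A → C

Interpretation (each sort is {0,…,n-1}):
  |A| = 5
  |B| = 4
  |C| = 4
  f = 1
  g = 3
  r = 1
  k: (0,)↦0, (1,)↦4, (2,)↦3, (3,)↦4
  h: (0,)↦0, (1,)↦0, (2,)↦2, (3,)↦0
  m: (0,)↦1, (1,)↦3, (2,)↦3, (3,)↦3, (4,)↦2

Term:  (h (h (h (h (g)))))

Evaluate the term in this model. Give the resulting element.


  g = 3
  (h (g)) = h(3,) = 0
  (h (h (g))) = h(0,) = 0
  (h (h (h (g)))) = h(0,) = 0
  (h (h (h (h (g))))) = h(0,) = 0

value = 0


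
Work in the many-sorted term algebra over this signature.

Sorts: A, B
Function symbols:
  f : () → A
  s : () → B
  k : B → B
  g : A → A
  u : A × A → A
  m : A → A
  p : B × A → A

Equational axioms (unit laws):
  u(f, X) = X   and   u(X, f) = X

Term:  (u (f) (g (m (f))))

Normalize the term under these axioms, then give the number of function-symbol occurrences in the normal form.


size = 3

1. (u (f) (g (m (f))))  →  (g (m (f)))
normal form: (g (m (f)))


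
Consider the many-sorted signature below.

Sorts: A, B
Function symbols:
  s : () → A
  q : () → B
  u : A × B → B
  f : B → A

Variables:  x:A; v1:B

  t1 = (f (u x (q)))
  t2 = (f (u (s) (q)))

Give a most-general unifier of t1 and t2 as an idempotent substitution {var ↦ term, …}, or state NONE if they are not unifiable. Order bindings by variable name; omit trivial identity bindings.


{x ↦ (s)}


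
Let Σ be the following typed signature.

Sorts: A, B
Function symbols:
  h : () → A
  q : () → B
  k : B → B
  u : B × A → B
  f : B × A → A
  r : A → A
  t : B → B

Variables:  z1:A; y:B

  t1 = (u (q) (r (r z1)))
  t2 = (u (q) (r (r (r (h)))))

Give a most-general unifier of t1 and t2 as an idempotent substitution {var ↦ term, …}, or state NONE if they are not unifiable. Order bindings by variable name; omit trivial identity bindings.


{z1 ↦ (r (h))}


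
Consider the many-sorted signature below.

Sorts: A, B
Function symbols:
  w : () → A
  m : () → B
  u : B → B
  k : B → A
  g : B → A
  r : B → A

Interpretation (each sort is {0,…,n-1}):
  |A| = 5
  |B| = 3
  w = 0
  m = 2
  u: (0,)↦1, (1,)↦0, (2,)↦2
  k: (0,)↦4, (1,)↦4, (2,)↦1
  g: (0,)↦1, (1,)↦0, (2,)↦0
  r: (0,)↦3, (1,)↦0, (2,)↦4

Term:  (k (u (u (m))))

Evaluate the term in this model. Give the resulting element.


  m = 2
  (u (m)) = u(2,) = 2
  (u (u (m))) = u(2,) = 2
  (k (u (u (m)))) = k(2,) = 1

value = 1


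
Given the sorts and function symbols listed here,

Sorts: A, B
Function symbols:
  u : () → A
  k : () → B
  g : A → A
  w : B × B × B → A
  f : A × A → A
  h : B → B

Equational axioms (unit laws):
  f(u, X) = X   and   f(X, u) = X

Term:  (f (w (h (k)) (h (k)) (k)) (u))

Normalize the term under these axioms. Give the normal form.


normal form = (w (h (k)) (h (k)) (k))

1. (f (w (h (k)) (h (k)) (k)) (u))  →  (w (h (k)) (h (k)) (k))


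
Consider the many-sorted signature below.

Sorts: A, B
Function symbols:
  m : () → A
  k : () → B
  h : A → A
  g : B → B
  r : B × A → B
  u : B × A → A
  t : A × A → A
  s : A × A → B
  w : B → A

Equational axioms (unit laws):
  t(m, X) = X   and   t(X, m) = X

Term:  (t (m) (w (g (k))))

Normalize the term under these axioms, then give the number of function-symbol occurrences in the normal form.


size = 3

1. (t (m) (w (g (k))))  →  (w (g (k)))
normal form: (w (g (k)))


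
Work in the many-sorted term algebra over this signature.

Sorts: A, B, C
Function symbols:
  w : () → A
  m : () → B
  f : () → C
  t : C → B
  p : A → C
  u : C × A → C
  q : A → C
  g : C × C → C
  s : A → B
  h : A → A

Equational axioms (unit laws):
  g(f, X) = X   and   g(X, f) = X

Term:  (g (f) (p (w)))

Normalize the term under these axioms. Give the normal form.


normal form = (p (w))

1. (g (f) (p (w)))  →  (p (w))


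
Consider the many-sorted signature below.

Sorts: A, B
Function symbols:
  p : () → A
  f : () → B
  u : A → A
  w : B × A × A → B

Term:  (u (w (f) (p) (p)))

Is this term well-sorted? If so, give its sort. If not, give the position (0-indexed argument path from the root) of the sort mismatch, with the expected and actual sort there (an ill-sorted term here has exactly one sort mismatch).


    (f) : B
    (p) : A
    (p) : A
  (w (f) (p) (p)) : B
(u (w (f) (p) (p))) : ✗ arg 0 at [0] has sort B, expected A

ill-sorted at position [0]: expected A, got B


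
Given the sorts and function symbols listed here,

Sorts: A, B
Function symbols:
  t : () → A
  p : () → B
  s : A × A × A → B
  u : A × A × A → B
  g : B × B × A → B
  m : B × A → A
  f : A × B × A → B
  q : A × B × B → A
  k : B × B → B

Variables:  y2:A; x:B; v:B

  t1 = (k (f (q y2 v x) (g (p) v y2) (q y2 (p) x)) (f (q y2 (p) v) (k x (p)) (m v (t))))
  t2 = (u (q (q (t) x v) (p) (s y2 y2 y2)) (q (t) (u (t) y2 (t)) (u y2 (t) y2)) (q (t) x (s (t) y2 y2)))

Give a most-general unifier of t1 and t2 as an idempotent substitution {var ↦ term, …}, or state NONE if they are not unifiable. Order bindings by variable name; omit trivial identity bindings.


head clash or occurs-check failure — not unifiable

NONE (not unifiable)


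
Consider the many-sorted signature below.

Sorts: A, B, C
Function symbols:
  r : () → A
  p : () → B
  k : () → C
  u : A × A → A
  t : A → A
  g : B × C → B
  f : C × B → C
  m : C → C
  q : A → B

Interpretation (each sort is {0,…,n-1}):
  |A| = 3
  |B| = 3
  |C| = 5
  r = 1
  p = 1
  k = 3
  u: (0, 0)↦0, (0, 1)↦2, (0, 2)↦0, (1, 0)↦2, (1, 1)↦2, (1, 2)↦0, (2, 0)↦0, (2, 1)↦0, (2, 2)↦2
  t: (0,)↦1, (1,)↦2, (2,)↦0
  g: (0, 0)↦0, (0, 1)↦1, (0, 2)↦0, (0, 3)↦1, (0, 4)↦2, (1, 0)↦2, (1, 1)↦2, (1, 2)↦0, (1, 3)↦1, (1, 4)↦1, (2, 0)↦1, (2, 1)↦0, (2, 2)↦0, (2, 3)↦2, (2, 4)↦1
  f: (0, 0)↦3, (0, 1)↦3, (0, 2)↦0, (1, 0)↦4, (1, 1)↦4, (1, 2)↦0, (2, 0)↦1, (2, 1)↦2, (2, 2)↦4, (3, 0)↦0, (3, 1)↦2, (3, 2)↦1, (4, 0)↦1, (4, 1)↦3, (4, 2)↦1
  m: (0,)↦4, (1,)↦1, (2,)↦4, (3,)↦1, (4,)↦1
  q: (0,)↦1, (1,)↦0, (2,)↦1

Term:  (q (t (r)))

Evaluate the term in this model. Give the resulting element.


  r = 1
  (t (r)) = t(1,) = 2
  (q (t (r))) = q(2,) = 1

value = 1


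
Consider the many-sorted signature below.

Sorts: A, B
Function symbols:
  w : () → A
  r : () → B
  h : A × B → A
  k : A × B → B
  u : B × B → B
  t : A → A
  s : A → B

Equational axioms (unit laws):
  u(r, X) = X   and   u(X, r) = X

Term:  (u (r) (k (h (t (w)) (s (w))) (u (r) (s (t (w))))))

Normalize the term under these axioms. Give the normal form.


normal form = (k (h (t (w)) (s (w))) (s (t (w))))

1. (u (r) (k (h (t (w)) (s (w))) (u (r) (s (t (w))))))  →  (k (h (t (w)) (s (w))) (u (r) (s (t (w)))))
2. (k (h (t (w)) (s (w))) (u (r) (s (t (w)))))  →  (k (h (t (w)) (s (w))) (s (t (w))))


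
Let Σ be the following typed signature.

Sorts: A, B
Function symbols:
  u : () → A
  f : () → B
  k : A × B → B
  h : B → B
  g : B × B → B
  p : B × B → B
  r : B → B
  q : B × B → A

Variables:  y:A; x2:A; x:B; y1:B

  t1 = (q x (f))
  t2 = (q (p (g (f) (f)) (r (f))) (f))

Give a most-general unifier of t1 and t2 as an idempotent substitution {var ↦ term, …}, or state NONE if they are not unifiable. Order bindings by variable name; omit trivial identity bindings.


{x ↦ (p (g (f) (f)) (r (f)))}


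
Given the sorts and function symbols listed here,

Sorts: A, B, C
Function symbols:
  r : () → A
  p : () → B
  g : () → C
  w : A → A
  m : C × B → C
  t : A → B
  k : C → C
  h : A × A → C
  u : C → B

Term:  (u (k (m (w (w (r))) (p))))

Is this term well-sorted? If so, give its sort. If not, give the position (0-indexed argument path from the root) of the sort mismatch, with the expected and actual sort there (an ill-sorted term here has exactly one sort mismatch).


ill-sorted at position [0, 0, 0]: expected C, got A

          (r) : A
        (w (r)) : A
      (w (w (r))) : A
      (p) : B
    (m (w (w (r))) (p)) : ✗ arg 0 at [0, 0, 0] has sort A, expected C


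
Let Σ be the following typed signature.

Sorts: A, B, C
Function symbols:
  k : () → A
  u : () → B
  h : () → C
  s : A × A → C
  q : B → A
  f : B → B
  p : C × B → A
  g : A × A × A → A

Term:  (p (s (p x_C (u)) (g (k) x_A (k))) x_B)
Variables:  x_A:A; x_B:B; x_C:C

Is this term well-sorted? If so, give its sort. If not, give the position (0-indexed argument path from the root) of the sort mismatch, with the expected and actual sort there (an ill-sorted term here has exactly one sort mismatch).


well-sorted; sort = A

      x_C : C
      (u) : B
    (p x_C (u)) : A
      (k) : A
      x_A : A
      (k) : A
    (g (k) x_A (k)) : A
  (s (p x_C (u)) (g (k) x_A (k))) : C
  x_B : B
(p (s (p x_C (u)) (g (k) x_A (k))) x_B) : A


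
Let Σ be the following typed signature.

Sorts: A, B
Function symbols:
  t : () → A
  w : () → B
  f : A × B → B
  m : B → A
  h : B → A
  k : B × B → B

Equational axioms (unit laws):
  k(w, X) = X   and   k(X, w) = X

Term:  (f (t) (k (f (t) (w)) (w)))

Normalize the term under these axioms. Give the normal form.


1. (f (t) (k (f (t) (w)) (w)))  →  (f (t) (f (t) (w)))

normal form = (f (t) (f (t) (w)))


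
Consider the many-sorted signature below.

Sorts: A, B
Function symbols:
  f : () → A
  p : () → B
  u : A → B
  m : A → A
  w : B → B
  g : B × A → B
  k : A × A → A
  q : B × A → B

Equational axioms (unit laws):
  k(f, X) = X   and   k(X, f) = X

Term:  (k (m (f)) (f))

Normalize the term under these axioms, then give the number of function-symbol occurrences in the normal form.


1. (k (m (f)) (f))  →  (m (f))
normal form: (m (f))

size = 2


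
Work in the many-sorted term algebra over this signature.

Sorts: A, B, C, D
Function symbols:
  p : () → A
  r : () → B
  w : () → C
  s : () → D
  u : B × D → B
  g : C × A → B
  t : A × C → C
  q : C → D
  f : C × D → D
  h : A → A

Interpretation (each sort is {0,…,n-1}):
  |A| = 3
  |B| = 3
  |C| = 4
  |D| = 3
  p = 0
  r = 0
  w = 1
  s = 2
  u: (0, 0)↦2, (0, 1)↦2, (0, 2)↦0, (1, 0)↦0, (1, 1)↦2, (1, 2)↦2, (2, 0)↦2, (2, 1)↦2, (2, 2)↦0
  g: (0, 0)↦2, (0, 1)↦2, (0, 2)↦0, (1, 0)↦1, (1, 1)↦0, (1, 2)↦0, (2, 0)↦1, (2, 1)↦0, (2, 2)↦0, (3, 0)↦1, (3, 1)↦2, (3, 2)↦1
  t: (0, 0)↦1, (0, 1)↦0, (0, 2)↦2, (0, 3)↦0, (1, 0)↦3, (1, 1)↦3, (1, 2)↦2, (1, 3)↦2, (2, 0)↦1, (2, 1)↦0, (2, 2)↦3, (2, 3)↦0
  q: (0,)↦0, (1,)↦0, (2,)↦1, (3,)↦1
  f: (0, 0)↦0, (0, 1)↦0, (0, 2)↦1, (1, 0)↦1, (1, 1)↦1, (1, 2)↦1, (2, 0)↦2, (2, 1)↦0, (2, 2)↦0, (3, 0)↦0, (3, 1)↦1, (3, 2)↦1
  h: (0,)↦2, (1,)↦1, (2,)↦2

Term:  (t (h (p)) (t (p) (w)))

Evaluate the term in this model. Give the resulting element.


  p = 0
  (h (p)) = h(0,) = 2
  p = 0
  w = 1
  (t (p) (w)) = t(0, 1) = 0
  (t (h (p)) (t (p) (w))) = t(2, 0) = 1

value = 1


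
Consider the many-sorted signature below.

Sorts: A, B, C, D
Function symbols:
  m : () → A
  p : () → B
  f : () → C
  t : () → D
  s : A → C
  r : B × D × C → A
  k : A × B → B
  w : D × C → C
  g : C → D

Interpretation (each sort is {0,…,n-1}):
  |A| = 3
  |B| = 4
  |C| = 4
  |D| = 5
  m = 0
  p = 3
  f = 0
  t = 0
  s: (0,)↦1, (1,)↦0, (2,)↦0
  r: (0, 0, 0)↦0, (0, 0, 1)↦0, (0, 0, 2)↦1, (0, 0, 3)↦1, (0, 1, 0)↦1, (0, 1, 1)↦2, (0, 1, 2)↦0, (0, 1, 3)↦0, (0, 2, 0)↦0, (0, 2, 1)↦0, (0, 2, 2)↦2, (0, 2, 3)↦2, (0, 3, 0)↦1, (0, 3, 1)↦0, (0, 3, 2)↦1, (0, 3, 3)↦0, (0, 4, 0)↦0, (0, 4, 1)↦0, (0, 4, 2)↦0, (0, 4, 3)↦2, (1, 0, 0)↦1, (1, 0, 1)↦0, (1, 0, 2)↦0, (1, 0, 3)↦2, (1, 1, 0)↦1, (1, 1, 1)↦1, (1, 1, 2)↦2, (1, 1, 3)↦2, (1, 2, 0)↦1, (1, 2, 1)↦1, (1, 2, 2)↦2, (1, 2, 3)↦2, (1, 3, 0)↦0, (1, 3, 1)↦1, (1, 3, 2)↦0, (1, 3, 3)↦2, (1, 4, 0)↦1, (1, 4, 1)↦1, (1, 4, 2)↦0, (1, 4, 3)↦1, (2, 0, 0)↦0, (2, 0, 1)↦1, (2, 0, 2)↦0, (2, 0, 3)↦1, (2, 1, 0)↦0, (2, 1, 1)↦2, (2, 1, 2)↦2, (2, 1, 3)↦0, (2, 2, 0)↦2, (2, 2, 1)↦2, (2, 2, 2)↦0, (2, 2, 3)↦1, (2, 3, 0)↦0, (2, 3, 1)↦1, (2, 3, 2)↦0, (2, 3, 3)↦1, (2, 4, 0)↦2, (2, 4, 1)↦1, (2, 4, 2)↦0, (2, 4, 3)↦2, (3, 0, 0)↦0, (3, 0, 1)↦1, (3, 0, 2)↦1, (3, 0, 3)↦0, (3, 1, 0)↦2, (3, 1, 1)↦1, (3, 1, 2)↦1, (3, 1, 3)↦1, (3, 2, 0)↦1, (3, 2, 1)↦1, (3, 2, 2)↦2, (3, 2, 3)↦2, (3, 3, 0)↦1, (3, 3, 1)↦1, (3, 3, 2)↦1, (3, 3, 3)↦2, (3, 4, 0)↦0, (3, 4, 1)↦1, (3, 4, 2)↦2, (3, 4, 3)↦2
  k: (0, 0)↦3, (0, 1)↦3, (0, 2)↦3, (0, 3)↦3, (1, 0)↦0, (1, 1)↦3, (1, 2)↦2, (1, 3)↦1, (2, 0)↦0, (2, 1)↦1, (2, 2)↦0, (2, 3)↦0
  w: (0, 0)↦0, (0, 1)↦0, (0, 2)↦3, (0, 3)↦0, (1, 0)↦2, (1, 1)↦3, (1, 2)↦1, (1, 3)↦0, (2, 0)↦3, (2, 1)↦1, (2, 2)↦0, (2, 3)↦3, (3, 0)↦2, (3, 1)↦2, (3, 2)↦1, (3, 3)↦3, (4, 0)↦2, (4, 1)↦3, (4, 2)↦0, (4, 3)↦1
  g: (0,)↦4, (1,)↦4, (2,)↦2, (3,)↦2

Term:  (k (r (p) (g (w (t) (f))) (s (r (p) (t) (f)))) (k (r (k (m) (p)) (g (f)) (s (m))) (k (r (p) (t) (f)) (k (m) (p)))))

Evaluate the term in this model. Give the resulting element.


  p = 3
  t = 0
  f = 0
  (w (t) (f)) = w(0, 0) = 0
  (g (w (t) (f))) = g(0,) = 4
  p = 3
  t = 0
  f = 0
  (r (p) (t) (f)) = r(3, 0, 0) = 0
  (s (r (p) (t) (f))) = s(0,) = 1
  (r (p) (g (w (t) (f))) (s (r (p) (t) (f)))) = r(3, 4, 1) = 1
  m = 0
  p = 3
  (k (m) (p)) = k(0, 3) = 3
  f = 0
  (g (f)) = g(0,) = 4
  m = 0
  (s (m)) = s(0,) = 1
  (r (k (m) (p)) (g (f)) (s (m))) = r(3, 4, 1) = 1
  p = 3
  t = 0
  f = 0
  (r (p) (t) (f)) = r(3, 0, 0) = 0
  m = 0
  p = 3
  (k (m) (p)) = k(0, 3) = 3
  (k (r (p) (t) (f)) (k (m) (p))) = k(0, 3) = 3
  (k (r (k (m) (p)) (g (f)) (s (m))) (k (r (p) (t) (f)) (k (m) (p)))) = k(1, 3) = 1
  (k (r (p) (g (w (t) (f))) (s (r (p) (t) (f)))) (k (r (k (m) (p)) (g (f)) (s (m))) (k (r (p) (t) (f)) (k (m) (p))))) = k(1, 1) = 3

value = 3


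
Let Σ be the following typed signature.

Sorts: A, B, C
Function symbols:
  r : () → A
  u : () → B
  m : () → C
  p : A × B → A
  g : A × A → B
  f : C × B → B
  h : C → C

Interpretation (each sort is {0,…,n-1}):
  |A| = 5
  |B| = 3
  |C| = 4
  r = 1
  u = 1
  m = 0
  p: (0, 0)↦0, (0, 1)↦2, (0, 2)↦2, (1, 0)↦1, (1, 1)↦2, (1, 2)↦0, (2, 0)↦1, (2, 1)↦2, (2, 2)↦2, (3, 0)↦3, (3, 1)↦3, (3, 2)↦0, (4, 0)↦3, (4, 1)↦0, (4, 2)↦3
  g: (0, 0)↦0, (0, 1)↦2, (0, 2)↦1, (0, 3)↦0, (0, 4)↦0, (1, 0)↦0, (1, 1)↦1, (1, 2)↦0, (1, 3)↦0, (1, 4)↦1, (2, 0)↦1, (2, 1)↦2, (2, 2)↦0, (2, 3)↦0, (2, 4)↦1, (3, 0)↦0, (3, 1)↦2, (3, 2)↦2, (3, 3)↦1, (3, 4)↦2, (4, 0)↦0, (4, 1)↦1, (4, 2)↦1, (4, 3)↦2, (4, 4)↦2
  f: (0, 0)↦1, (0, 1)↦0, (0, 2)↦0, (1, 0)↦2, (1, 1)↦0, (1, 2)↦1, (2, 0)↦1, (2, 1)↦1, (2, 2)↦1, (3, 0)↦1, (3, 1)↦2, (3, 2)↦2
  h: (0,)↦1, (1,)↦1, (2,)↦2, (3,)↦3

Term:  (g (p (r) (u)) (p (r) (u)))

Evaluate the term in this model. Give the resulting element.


  r = 1
  u = 1
  (p (r) (u)) = p(1, 1) = 2
  r = 1
  u = 1
  (p (r) (u)) = p(1, 1) = 2
  (g (p (r) (u)) (p (r) (u))) = g(2, 2) = 0

value = 0


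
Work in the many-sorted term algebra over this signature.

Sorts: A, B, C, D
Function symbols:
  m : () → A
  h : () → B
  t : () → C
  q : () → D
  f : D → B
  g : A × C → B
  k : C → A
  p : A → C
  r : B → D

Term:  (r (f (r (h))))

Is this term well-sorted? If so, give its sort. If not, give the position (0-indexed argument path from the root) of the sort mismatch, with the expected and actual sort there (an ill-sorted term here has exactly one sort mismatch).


      (h) : B
    (r (h)) : D
  (f (r (h))) : B
(r (f (r (h)))) : D

well-sorted; sort = D


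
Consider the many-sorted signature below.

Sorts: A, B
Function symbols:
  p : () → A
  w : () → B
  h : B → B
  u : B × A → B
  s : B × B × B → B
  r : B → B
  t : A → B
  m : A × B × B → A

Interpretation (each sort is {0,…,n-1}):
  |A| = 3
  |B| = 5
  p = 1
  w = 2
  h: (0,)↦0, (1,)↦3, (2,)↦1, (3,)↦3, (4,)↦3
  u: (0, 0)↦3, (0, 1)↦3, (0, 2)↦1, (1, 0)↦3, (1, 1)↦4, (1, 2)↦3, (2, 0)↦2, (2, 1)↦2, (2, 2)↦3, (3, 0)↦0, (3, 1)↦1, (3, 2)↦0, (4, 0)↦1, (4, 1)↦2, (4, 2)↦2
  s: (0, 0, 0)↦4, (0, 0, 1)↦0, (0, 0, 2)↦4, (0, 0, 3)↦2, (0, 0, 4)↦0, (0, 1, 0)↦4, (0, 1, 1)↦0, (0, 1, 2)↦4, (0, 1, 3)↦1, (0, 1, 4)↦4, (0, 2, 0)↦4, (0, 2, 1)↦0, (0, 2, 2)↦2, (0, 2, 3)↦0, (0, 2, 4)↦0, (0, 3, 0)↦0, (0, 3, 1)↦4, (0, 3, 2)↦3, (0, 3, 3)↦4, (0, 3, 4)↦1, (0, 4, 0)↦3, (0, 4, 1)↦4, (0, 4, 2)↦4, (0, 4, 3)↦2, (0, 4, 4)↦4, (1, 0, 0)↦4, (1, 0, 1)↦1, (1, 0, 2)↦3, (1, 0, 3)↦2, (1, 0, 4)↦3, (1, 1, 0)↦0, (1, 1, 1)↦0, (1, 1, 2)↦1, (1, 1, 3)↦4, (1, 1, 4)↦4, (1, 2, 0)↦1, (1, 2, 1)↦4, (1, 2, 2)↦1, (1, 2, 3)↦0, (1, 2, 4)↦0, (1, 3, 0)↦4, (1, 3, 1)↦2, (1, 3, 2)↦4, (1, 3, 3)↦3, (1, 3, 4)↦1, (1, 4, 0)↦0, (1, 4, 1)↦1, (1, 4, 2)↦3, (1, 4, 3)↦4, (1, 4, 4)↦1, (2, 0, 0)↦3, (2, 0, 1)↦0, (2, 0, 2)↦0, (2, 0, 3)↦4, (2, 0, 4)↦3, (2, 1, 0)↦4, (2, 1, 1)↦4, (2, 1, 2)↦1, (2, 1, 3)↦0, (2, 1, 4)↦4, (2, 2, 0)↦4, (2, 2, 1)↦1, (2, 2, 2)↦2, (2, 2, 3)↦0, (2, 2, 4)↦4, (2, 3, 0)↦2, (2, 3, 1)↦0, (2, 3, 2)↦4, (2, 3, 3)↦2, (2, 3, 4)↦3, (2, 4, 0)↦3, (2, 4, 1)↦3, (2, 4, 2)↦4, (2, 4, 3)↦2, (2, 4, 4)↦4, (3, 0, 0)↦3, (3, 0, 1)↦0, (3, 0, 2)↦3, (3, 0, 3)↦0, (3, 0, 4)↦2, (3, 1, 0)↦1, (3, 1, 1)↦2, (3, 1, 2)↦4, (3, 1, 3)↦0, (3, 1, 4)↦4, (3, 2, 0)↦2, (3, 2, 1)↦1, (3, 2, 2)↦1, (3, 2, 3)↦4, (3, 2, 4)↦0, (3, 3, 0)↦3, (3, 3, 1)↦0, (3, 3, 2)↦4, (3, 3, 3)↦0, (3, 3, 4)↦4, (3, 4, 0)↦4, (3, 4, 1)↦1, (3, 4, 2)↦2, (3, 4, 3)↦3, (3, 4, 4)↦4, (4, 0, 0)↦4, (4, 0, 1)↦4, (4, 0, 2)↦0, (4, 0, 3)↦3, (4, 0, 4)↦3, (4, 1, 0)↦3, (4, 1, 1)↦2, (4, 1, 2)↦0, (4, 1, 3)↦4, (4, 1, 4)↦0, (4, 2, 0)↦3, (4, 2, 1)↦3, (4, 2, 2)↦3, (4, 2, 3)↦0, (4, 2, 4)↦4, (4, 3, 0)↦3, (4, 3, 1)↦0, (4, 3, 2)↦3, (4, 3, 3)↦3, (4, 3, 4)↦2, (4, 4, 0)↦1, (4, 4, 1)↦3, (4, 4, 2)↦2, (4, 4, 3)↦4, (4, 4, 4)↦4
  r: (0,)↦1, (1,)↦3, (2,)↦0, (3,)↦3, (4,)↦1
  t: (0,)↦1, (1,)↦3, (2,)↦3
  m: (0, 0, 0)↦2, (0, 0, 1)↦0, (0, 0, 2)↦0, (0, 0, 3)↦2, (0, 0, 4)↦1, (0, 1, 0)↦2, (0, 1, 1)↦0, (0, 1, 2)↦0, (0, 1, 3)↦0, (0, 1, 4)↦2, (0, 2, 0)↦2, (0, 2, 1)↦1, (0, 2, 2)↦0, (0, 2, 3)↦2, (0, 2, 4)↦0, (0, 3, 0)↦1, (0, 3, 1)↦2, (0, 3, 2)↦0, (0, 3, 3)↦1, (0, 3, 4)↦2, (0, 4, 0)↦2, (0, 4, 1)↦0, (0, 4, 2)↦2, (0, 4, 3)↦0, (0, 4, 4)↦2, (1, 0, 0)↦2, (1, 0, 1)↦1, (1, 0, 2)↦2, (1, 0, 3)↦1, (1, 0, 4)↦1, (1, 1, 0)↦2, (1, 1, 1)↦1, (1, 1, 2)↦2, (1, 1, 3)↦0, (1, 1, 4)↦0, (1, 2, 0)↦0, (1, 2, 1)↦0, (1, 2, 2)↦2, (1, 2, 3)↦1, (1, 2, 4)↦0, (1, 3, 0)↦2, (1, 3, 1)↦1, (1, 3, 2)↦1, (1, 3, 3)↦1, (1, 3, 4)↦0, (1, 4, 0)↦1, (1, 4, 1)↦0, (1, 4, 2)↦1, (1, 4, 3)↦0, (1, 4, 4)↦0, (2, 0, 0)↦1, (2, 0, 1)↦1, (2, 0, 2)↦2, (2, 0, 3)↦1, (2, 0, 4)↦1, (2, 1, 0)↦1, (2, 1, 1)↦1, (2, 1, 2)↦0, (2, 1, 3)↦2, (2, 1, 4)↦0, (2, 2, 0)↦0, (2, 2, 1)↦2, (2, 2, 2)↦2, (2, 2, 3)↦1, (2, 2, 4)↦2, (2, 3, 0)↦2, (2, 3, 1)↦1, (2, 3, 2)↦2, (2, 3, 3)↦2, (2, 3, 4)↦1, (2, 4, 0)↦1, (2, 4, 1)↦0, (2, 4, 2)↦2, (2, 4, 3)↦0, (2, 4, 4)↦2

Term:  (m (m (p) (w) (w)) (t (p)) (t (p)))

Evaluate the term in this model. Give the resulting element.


  p = 1
  w = 2
  w = 2
  (m (p) (w) (w)) = m(1, 2, 2) = 2
  p = 1
  (t (p)) = t(1,) = 3
  p = 1
  (t (p)) = t(1,) = 3
  (m (m (p) (w) (w)) (t (p)) (t (p))) = m(2, 3, 3) = 2

value = 2


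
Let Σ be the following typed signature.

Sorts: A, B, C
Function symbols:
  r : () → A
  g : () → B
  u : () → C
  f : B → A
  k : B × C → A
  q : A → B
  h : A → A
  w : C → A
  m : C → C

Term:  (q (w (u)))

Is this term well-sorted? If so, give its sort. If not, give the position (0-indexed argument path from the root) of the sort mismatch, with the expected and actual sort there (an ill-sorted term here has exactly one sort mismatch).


    (u) : C
  (w (u)) : A
(q (w (u))) : B

well-sorted; sort = B


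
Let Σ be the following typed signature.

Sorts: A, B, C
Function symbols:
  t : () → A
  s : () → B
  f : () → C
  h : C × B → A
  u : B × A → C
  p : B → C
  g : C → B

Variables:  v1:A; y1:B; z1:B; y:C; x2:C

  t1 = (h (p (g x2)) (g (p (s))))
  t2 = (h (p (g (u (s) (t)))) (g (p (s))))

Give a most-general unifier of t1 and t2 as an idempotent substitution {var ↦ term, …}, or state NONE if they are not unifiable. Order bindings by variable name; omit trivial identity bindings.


{x2 ↦ (u (s) (t))}


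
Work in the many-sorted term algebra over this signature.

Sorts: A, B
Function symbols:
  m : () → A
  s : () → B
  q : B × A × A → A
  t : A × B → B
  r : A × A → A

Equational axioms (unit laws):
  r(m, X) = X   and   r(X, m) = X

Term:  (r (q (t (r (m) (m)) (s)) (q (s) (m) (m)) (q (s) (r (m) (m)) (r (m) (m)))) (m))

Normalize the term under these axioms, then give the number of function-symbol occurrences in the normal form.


1. (r (q (t (r (m) (m)) (s)) (q (s) (m) (m)) (q (s) (r (m) (m)) (r (m) (m)))) (m))  →  (q (t (r (m) (m)) (s)) (q (s) (m) (m)) (q (s) (r (m) (m)) (r (m) (m))))
2. (q (t (r (m) (m)) (s)) (q (s) (m) (m)) (q (s) (r (m) (m)) (r (m) (m))))  →  (q (t (m) (s)) (q (s) (m) (m)) (q (s) (r (m) (m)) (r (m) (m))))
3. (q (t (m) (s)) (q (s) (m) (m)) (q (s) (r (m) (m)) (r (m) (m))))  →  (q (t (m) (s)) (q (s) (m) (m)) (q (s) (m) (r (m) (m))))
4. (q (t (m) (s)) (q (s) (m) (m)) (q (s) (m) (r (m) (m))))  →  (q (t (m) (s)) (q (s) (m) (m)) (q (s) (m) (m)))
normal form: (q (t (m) (s)) (q (s) (m) (m)) (q (s) (m) (m)))

size = 12


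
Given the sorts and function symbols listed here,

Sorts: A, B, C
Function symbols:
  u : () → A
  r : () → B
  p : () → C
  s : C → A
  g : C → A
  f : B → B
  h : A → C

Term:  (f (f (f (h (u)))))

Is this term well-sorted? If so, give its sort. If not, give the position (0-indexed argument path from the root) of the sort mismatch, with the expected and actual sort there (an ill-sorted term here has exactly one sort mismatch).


        (u) : A
      (h (u)) : C
    (f (h (u))) : ✗ arg 0 at [0, 0, 0] has sort C, expected B

ill-sorted at position [0, 0, 0]: expected B, got C


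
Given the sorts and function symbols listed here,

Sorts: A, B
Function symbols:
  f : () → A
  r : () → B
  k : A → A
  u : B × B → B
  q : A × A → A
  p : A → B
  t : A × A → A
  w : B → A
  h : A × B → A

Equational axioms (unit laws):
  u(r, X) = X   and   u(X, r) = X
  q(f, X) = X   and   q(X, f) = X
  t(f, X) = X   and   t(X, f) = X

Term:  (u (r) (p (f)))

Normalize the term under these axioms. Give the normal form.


normal form = (p (f))

1. (u (r) (p (f)))  →  (p (f))


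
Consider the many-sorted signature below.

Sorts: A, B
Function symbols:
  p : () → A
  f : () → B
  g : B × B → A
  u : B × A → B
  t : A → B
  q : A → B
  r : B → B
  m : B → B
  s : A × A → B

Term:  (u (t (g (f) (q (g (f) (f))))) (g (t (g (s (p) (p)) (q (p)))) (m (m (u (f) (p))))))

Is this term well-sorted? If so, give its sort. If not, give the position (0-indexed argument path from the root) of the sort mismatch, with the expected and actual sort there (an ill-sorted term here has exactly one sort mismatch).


well-sorted; sort = B

      (f) : B
          (f) : B
          (f) : B
        (g (f) (f)) : A
      (q (g (f) (f))) : B
    (g (f) (q (g (f) (f)))) : A
  (t (g (f) (q (g (f) (f))))) : B
          (p) : A
          (p) : A
        (s (p) (p)) : B
          (p) : A
        (q (p)) : B
      (g (s (p) (p)) (q (p))) : A
    (t (g (s (p) (p)) (q (p)))) : B
          (f) : B
          (p) : A
        (u (f) (p)) : B
      (m (u (f) (p))) : B
    (m (m (u (f) (p)))) : B
  (g (t (g (s (p) (p)) (q (p)))) (m (m (u (f) (p))))) : A
(u (t (g (f) (q (g (f) (f))))) (g (t (g (s (p) (p)) (q (p)))) (m (m (u (f) (p)))))) : B


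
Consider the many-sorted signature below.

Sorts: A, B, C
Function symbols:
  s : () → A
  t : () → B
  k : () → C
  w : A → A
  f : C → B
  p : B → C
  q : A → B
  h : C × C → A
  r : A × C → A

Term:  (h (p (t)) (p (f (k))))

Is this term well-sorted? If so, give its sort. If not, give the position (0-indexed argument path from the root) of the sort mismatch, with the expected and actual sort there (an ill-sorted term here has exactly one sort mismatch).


    (t) : B
  (p (t)) : C
      (k) : C
    (f (k)) : B
  (p (f (k))) : C
(h (p (t)) (p (f (k)))) : A

well-sorted; sort = A


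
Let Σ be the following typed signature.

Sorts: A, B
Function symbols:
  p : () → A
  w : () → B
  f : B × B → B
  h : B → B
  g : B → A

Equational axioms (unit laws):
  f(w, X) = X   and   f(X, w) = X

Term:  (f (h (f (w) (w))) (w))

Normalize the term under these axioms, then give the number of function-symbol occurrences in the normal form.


1. (f (h (f (w) (w))) (w))  →  (h (f (w) (w)))
2. (h (f (w) (w)))  →  (h (w))
normal form: (h (w))

size = 2


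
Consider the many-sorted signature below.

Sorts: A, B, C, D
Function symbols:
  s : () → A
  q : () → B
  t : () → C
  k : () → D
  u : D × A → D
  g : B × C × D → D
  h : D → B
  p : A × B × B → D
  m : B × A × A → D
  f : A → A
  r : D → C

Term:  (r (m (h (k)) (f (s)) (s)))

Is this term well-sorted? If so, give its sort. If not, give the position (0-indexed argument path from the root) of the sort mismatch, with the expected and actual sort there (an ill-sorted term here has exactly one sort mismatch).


      (k) : D
    (h (k)) : B
      (s) : A
    (f (s)) : A
    (s) : A
  (m (h (k)) (f (s)) (s)) : D
(r (m (h (k)) (f (s)) (s))) : C

well-sorted; sort = C


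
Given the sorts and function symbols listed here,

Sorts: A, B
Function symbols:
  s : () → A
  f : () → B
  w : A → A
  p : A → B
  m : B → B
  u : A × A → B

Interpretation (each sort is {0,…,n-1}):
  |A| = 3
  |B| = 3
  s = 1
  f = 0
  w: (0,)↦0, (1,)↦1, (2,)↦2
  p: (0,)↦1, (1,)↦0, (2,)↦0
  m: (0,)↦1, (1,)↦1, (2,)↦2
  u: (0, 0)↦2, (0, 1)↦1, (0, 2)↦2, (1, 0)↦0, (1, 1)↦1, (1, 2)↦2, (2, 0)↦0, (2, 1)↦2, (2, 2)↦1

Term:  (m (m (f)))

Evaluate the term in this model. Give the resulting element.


  f = 0
  (m (f)) = m(0,) = 1
  (m (m (f))) = m(1,) = 1

value = 1


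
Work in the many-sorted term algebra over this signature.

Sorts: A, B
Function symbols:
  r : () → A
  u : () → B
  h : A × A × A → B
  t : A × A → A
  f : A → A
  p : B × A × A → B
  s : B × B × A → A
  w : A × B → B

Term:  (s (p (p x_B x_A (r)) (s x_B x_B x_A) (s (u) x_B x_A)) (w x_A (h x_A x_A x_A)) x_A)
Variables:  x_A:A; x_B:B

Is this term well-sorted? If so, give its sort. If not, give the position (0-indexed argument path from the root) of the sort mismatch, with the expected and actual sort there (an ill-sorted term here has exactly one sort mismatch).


well-sorted; sort = A

      x_B : B
      x_A : A
      (r) : A
    (p x_B x_A (r)) : B
      x_B : B
      x_B : B
      x_A : A
    (s x_B x_B x_A) : A
      (u) : B
      x_B : B
      x_A : A
    (s (u) x_B x_A) : A
  (p (p x_B x_A (r)) (s x_B x_B x_A) (s (u) x_B x_A)) : B
    x_A : A
      x_A : A
      x_A : A
      x_A : A
    (h x_A x_A x_A) : B
  (w x_A (h x_A x_A x_A)) : B
  x_A : A
(s (p (p x_B x_A (r)) (s x_B x_B x_A) (s (u) x_B x_A)) (w x_A (h x_A x_A x_A)) x_A) : A


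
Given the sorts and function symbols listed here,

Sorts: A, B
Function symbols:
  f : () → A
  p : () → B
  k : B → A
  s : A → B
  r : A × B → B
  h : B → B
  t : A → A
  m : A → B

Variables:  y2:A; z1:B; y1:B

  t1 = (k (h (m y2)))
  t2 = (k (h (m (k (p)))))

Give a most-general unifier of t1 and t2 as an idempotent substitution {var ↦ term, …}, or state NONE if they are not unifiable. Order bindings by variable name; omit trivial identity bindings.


{y2 ↦ (k (p))}
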